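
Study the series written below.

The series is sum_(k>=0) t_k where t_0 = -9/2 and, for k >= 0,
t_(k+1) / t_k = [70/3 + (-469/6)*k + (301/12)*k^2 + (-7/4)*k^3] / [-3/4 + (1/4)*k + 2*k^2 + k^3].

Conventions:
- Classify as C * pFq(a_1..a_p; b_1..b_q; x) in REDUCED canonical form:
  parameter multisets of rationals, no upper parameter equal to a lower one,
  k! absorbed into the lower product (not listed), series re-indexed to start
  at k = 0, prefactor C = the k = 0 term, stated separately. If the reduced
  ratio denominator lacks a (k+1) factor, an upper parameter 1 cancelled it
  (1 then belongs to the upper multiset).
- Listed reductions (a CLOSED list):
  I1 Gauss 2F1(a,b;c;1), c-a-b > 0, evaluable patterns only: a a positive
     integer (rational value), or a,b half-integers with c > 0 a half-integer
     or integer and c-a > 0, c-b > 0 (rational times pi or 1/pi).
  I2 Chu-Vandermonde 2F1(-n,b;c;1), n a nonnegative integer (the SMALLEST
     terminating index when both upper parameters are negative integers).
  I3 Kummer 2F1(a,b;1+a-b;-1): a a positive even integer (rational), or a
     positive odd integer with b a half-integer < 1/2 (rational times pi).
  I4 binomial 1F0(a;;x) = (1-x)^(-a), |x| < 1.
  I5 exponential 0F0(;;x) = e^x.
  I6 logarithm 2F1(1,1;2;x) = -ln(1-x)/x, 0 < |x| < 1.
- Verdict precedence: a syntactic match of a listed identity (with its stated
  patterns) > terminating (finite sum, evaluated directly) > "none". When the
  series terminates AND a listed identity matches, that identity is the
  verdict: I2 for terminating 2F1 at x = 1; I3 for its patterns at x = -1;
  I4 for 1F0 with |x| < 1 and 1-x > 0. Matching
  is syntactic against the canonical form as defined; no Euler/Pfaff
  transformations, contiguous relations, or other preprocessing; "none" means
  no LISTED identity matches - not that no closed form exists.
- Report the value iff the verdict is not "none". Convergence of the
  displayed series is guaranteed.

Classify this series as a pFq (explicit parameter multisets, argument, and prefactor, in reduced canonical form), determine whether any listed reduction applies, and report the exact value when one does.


Classification (C = -9/2): 3F2 with upper {-10, -4, -1/3}, lower {-1/2, 3/2}, argument x = -7/4. Verdict: terminating. (-4)_k vanishes past k = 4, leaving a 5-term sum, computed directly. Exact value: -31753/162.

Structural cue: from the first term -9/2: roots of the ratio polynomials (C = -9/2) are the negated parameters.
Term ratio: r(k) = (-7/4) * (k-10) (k-4) (k-1/3) / [(k-1/2) (k+3/2) (k+1)] - rational; roots negated = parameters, x = (-7/4), C = -9/2.


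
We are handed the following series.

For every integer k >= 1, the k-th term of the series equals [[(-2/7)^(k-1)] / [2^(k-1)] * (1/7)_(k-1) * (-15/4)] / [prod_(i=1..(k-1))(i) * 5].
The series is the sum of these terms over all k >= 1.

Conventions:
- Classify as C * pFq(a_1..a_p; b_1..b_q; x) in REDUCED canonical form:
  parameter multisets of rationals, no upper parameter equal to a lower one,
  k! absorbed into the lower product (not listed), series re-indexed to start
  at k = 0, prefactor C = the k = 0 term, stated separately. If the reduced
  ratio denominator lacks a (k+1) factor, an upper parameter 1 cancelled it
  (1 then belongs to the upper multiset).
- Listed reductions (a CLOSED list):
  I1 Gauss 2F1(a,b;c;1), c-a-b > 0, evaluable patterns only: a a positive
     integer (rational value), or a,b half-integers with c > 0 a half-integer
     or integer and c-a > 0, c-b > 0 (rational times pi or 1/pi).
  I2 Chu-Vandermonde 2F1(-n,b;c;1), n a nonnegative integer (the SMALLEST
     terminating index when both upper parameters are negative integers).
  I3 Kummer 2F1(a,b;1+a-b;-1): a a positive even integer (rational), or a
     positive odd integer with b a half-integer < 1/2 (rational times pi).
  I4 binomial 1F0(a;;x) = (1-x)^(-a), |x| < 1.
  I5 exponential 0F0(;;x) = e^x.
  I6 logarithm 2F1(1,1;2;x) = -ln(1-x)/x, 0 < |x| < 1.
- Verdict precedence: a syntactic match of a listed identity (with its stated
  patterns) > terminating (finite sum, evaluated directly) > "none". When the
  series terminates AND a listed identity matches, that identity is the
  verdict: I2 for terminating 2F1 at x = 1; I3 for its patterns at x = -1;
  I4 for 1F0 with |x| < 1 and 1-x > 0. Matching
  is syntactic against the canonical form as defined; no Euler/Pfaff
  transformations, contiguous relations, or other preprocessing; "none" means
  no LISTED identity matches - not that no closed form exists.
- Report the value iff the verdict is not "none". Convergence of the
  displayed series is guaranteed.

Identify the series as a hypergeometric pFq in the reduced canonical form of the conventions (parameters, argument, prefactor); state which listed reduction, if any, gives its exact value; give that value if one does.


This is -3/4 * 1F0(1/7; -; -1/7) in reduced canonical form. Verdict: this is binomial (I4) (the 1F0 binomial series: exponent -1/7, x = -1/7). Value: (-3/4) * (8/7)^(-1/7).

Key step: t_0 being -3/4, the product of the first k integers (C = -3/4, x = -1/7) is k!.
Adjacent-term ratio: r(k) = (-1/7) * (k+1/7) / [(k+1)] - rational in k. x = (-1/7); t_0 = -3/4; negate the roots.


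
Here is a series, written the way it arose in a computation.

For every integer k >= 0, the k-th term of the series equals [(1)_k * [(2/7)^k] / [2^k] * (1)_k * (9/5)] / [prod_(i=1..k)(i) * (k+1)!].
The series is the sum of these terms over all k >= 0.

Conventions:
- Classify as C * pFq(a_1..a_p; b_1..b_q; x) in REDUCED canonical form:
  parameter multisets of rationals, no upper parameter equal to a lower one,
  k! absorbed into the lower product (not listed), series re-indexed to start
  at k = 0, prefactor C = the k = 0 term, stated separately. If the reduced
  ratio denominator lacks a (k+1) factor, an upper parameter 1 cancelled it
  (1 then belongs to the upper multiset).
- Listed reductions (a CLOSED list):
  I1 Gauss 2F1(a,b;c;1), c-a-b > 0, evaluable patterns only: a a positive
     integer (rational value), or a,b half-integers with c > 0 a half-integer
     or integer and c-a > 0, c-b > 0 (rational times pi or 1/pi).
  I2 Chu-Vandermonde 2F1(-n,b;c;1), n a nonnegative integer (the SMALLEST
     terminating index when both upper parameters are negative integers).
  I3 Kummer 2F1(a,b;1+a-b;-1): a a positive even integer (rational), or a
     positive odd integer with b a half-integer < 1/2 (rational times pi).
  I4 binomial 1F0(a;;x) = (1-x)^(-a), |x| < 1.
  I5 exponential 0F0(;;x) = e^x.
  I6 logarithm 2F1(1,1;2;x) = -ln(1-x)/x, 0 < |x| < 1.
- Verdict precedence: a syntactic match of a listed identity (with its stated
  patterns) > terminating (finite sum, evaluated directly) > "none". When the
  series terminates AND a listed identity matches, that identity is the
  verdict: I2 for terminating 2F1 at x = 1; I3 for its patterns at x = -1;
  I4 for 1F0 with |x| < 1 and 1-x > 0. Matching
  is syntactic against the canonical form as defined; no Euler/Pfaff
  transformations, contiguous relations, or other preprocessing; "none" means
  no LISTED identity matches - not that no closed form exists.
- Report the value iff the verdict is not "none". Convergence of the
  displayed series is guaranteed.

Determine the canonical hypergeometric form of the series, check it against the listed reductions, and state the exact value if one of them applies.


The series (x = 1/7) is 2F1: upper {1, 1}, lower {2}, prefactor 9/5. Verdict: logarithm (I6) matches (the logarithm: parameters (1,1;2), x = 1/7). Exact value: (-63/5) * ln(6/7).

The tell: t_0 = 9/5 here, and the product of the first k integers (C = 9/5) is k!.
Ratio: r(k) = (1/7) * (k+1) (k+1) / [(k+2) (k+1)] - rational in k, leading ratio (1/7); with t_0 = 9/5, classification follows.


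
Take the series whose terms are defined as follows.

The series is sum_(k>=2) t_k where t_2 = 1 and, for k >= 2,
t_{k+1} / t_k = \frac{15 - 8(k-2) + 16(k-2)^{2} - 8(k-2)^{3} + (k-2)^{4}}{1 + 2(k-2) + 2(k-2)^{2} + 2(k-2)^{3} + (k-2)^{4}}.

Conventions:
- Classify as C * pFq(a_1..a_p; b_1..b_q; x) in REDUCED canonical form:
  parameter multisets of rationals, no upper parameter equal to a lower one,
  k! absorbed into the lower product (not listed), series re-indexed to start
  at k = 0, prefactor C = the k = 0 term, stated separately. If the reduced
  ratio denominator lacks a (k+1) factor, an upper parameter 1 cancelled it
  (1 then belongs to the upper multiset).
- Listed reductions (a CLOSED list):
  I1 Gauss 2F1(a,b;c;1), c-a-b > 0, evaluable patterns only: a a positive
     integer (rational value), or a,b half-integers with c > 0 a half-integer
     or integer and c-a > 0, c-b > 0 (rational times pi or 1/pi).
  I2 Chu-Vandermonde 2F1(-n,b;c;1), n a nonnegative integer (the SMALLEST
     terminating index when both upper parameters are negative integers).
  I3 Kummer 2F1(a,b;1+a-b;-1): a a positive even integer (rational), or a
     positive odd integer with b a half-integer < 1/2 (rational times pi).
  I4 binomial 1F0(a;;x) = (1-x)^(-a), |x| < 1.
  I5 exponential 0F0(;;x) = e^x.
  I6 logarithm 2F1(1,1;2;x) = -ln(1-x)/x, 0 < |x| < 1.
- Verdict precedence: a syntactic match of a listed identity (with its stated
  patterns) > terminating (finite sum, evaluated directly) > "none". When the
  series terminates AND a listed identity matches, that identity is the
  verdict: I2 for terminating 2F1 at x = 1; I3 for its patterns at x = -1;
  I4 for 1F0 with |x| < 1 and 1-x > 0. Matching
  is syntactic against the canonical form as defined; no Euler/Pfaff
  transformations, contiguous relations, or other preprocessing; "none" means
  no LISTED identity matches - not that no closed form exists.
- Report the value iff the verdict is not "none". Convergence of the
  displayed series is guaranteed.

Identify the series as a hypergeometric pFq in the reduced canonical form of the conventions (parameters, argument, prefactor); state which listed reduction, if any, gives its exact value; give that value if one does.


Key observation: with t_0 = 1, cancel k^2 + 1 from the displayed ratio first; then C = 1, x = 1.
Consecutive-term ratio: r(k) = 1 * (k-5) (k-3) / [(k+1) (k+1)] - rational; roots negated = parameters, x = 1, C = 1.

At argument 1: a 2F1 with upper {-5, -3}, lower {1}, scaled by C = 1. Verdict at x = 1: Chu-Vandermonde (I2) matches (terminating 2F1 at x = 1 with n = 3, b = -5, c = 1). Hence: 56.


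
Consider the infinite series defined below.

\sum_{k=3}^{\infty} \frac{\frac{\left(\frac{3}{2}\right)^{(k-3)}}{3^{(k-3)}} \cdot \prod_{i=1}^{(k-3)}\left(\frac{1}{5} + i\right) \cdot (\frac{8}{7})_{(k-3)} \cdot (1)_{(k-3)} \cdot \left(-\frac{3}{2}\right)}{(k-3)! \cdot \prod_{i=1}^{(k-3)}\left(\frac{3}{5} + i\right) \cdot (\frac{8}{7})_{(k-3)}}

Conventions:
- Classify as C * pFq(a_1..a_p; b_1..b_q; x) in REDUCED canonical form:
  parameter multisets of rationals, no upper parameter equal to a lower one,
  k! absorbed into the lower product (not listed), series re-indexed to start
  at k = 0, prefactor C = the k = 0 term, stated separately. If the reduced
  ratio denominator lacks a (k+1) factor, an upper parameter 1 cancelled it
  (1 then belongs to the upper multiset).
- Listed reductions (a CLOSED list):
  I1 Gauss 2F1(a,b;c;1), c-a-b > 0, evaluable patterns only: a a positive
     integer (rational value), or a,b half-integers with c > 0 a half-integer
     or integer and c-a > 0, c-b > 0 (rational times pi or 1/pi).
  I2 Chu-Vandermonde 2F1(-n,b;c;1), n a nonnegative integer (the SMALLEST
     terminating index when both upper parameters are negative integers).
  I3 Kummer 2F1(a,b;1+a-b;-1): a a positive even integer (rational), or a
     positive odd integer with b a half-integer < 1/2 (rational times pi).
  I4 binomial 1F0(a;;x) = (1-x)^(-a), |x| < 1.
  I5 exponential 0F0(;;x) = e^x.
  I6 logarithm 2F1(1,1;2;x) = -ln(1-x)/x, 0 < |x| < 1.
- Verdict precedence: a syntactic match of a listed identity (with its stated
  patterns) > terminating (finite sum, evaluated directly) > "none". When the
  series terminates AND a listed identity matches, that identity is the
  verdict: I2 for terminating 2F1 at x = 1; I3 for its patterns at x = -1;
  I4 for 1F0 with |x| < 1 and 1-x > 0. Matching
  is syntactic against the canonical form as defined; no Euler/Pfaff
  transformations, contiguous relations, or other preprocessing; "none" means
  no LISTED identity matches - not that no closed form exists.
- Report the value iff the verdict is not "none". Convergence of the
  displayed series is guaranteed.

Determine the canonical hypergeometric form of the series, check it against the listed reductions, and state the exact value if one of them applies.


At argument \frac{1}{2}: a 2F1 with upper {1, \frac{6}{5}}, lower {\frac{8}{5}}, scaled by C = -\frac{3}{2}. Verdict: none. Every listed pattern misses the 2F1 form at \frac{1}{2}, upper {1, \frac{6}{5}}.

Key observation: x = \frac{1}{2} and the two k-th powers (C = -3/2, x = 1/2) combine into one argument.
Adjacent-term ratio: r(k) = \frac{1}{2} * (k+1) (k+\frac{6}{5}) / [(k+\frac{8}{5}) (k+1)] ; factor over Q: parameters, x = \frac{1}{2}, and C = -\frac{3}{2}.


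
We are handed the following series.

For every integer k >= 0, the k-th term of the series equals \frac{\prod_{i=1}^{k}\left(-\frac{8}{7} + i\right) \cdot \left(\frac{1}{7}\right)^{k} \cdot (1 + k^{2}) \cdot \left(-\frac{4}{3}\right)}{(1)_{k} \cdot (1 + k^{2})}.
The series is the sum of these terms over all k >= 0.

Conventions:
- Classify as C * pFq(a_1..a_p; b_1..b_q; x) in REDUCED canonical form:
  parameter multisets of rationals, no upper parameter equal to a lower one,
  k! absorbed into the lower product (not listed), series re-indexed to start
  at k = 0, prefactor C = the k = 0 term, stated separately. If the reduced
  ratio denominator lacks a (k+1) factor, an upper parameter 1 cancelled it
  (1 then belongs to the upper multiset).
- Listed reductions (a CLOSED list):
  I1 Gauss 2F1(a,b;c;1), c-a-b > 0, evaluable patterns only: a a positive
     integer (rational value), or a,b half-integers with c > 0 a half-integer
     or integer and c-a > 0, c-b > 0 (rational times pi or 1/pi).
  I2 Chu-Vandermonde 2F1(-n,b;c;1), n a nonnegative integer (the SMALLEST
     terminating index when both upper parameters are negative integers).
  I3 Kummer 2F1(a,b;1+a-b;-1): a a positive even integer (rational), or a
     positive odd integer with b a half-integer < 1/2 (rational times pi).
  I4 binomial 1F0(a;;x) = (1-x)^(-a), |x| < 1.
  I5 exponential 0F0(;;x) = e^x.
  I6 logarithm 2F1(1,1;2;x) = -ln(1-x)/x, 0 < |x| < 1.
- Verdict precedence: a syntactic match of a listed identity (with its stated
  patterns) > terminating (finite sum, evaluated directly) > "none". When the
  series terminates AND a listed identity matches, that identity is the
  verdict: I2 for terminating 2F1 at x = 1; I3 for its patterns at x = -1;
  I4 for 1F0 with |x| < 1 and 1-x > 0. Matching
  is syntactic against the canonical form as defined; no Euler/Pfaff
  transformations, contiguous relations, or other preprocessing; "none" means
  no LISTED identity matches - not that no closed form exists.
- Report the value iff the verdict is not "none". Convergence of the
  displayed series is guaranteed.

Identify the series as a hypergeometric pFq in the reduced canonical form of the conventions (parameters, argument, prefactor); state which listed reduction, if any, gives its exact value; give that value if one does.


Canonical form: C = -\frac{4}{3} times 1F0 with upper {-\frac{1}{7}}, lower {-}, x = \frac{1}{7}. Verdict: the I4 binomial reduction matches (the 1F0 binomial series: exponent 1/7, x = \frac{1}{7}). Its exact value is \left(-\frac{4}{3}\right) \cdot \left(\frac{6}{7}\right)^{\frac{1}{7}}.

Structural cue: t_0 being -\frac{4}{3}, (1)_k (prefactor -4/3) is k! itself.
Step ratio: r(k) = \frac{1}{7} * (k-\frac{1}{7}) / [(k+1)] - rational in k, leading ratio \frac{1}{7}; with t_0 = -\frac{4}{3}, classification follows.


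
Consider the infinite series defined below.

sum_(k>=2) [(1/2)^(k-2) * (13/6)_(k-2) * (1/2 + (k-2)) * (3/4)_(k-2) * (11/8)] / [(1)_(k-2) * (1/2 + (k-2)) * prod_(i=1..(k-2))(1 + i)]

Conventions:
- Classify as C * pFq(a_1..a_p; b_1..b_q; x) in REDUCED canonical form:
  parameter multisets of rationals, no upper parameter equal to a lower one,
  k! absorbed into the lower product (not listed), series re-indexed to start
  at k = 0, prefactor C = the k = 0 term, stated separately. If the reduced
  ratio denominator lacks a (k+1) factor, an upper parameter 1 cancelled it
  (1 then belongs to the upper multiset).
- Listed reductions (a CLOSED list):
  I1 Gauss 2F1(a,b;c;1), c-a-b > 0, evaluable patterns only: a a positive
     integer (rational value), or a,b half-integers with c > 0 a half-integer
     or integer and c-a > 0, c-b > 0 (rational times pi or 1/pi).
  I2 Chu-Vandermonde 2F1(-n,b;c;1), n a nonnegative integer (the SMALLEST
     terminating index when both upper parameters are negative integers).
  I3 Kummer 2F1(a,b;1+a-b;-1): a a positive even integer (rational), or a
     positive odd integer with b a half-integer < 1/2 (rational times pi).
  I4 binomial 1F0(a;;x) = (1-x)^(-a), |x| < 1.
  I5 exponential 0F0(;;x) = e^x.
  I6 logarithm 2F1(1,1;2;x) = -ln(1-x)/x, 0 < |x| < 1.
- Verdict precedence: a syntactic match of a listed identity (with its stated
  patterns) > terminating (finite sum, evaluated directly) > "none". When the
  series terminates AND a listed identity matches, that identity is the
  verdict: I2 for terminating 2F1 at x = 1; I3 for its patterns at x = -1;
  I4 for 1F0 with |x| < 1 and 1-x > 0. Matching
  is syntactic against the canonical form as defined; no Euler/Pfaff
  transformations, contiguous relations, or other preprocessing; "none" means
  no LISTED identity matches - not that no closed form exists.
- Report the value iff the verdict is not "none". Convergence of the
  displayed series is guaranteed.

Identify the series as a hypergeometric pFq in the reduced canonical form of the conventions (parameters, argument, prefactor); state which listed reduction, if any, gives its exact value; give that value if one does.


The series (x = 1/2) is 2F1: upper {3/4, 13/6}, lower {2}, prefactor 11/8. Verdict: none here - no I1-I6 shape fits x = 1/2 with lower {2}.

Key observation: t_0 being 11/8, the lower running product (C = 11/8) is a rising factorial.
Term ratio: r(k) = (1/2) * (k+3/4) (k+13/6) / [(k+2) (k+1)] ; factor over Q: parameters, x = (1/2), and C = 11/8.


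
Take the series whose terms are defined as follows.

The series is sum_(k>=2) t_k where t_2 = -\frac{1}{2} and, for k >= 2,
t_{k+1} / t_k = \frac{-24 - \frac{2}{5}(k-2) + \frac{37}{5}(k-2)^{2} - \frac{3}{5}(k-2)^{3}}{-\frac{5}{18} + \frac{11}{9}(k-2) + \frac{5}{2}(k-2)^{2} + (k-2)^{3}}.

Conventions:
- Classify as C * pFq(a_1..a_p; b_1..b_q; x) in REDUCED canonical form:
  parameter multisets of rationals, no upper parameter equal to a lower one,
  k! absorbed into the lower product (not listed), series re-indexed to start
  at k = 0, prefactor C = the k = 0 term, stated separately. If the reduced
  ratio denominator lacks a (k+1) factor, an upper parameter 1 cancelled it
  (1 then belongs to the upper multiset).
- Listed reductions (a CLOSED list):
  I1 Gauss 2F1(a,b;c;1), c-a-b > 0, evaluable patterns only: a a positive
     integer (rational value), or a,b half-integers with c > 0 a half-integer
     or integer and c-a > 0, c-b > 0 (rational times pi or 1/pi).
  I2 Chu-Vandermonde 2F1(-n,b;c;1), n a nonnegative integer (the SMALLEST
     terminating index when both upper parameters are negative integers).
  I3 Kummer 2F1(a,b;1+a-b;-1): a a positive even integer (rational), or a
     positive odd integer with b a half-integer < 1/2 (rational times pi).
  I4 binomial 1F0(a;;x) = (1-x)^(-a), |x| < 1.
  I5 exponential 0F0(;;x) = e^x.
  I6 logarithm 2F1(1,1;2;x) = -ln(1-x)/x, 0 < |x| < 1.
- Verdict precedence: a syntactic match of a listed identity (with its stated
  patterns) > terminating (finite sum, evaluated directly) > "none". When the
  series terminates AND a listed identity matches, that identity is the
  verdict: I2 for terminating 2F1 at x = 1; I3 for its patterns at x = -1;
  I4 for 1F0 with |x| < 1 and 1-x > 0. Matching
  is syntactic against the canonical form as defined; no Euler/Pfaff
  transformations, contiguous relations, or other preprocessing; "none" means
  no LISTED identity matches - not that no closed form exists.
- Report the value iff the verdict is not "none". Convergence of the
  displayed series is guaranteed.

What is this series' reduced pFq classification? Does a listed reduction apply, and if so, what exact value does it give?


x = -\frac{3}{5} here; the reduced form reads 2F1, upper {-12, -2}, lower {-\frac{1}{6}}, C = -\frac{1}{2}. Verdict: terminating. With -2 upstairs the series is a 3-term polynomial sum; evaluated term by term. Hence: \frac{31843}{250}.

Key observation: with t_0 = -\frac{1}{2}, the expanded ratio factors over Q; prefactor -1/2, roots give parameters.
Term ratio: r(k) = -\frac{3}{5} * (k-12) (k-2) / [(k-\frac{1}{6}) (k+1)] - rational in k. x = -\frac{3}{5}; t_0 = -\frac{1}{2}; negate the roots.


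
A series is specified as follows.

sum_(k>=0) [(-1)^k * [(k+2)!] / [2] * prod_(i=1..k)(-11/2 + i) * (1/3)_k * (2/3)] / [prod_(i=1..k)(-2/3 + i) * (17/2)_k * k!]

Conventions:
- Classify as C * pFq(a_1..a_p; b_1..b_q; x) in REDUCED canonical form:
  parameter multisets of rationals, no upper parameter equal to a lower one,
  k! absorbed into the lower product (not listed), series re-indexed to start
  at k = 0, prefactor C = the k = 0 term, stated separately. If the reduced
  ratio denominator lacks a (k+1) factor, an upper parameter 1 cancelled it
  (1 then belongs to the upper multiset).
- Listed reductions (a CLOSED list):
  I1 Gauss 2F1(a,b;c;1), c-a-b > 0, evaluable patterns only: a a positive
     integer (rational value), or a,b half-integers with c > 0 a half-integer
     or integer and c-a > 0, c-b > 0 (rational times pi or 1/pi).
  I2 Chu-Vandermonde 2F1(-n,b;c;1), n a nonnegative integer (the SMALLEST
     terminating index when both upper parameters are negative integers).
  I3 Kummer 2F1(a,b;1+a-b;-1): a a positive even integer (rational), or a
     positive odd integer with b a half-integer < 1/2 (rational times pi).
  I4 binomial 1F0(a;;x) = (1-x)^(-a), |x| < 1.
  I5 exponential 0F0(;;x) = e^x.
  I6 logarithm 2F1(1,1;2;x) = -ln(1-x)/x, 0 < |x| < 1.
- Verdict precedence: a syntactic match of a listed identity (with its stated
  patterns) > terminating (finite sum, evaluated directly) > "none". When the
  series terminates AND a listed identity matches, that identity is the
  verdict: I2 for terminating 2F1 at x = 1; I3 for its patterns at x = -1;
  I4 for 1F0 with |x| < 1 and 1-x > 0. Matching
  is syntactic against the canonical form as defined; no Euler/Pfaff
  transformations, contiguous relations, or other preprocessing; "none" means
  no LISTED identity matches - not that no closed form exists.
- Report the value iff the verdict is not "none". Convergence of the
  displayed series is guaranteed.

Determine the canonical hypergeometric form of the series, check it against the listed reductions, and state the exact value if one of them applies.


At argument -1: a 2F1 with upper {-9/2, 3}, lower {17/2}, scaled by C = 2/3. Verdict (x = -1): the Kummer evaluation I3 applies (x = -1; c = 17/2 equals 1+a-b for upper {-9/2, 3}: listed pattern). Value: (15015/16384) * pi.

Structural cue: t_0 = 2/3 here, and the parameter 1/3 appears in both the upper and lower lists and cancels.
Ratio: r(k) = (-1) * (k-9/2) (k+3) / [(k+17/2) (k+1)] ; factor over Q: parameters, x = (-1), and C = 2/3.


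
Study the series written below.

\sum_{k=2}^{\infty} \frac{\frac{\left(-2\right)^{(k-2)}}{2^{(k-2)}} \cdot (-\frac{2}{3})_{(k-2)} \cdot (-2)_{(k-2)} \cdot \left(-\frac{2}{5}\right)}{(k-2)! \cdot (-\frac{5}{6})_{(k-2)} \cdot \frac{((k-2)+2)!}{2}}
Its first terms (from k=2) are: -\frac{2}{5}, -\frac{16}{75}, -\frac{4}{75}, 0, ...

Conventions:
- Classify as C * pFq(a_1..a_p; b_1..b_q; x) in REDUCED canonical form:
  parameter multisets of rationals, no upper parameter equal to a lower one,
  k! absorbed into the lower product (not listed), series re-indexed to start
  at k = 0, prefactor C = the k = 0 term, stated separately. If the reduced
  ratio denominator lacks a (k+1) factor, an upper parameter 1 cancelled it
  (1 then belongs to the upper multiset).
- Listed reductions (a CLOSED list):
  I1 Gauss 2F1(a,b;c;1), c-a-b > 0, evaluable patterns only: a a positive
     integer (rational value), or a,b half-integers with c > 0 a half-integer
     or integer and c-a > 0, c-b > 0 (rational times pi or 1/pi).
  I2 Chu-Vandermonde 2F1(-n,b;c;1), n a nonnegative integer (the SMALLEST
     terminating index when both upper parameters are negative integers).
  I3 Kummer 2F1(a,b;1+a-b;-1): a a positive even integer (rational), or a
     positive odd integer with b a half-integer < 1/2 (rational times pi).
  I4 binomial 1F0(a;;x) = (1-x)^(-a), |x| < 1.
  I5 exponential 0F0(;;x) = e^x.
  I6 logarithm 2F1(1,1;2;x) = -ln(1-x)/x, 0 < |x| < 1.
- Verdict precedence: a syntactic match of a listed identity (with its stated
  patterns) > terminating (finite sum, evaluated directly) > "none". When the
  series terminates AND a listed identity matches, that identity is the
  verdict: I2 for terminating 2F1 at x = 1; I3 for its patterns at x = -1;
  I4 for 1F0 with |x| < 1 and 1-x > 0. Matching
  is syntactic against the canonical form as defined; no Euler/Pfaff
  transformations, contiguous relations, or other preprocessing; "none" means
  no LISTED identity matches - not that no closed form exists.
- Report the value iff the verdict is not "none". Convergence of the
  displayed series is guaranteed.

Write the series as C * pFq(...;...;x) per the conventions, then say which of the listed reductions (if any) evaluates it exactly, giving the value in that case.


Reduced: x = -1, 2F2, upper = {-2, -\frac{2}{3}}, lower = {-\frac{5}{6}, 3}, C = -\frac{2}{5}. Verdict: terminating - the sum ends at index 2 because -2 is a negative integer; exact evaluation follows. Exact value: -\frac{2}{3}.

Key observation: t_0 being -\frac{2}{5}, the denominator's factorial ratio (C = -2/5) is a lower Pochhammer.
Step ratio: r(k) = -1 * (k-2) (k-\frac{2}{3}) / [(k-\frac{5}{6}) (k+3) (k+1)] - rational in k. x = -1; t_0 = -\frac{2}{5}; negate the roots.


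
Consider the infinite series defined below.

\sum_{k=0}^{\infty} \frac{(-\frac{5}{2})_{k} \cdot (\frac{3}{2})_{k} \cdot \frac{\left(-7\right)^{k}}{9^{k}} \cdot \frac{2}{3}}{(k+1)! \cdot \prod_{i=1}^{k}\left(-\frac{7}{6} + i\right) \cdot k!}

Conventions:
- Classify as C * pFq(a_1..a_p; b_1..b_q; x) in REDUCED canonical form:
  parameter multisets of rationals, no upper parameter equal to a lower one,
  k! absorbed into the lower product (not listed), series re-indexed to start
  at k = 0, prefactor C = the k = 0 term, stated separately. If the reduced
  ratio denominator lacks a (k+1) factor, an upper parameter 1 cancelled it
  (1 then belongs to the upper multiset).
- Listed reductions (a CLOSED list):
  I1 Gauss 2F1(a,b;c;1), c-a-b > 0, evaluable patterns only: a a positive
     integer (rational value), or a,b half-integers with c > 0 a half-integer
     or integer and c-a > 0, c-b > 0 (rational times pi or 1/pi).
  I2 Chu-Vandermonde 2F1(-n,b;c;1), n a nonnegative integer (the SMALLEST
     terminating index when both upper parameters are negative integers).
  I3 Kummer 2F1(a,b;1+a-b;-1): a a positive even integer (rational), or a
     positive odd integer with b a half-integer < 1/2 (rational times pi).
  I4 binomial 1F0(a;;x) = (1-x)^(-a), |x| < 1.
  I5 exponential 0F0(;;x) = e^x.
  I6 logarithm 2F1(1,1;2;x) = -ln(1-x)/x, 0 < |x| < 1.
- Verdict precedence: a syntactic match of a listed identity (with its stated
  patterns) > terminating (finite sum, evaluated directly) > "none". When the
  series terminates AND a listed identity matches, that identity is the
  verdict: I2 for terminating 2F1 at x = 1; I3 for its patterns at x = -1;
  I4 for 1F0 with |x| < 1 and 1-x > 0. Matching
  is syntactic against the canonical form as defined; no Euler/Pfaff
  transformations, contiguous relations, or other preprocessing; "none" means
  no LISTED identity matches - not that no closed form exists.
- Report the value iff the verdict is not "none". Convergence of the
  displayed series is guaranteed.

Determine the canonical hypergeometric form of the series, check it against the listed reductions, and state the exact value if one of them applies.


x = -\frac{7}{9} here; the reduced form reads 2F2, upper {-\frac{5}{2}, \frac{3}{2}}, lower {-\frac{1}{6}, 2}, C = \frac{2}{3}. Verdict: none (x = -\frac{7}{9}): each listed identity misses the multisets {-\frac{5}{2}, \frac{3}{2}} ; {-\frac{1}{6}, 2}.

Key observation: from the first term \frac{2}{3}: the two geometric factors (C = 2/3, x = -7/9) combine into one argument.
Consecutive-term ratio: r(k) = -\frac{7}{9} * (k-\frac{5}{2}) (k+\frac{3}{2}) / [(k-\frac{1}{6}) (k+2) (k+1)] - rational; roots negated = parameters, x = -\frac{7}{9}, C = \frac{2}{3}.


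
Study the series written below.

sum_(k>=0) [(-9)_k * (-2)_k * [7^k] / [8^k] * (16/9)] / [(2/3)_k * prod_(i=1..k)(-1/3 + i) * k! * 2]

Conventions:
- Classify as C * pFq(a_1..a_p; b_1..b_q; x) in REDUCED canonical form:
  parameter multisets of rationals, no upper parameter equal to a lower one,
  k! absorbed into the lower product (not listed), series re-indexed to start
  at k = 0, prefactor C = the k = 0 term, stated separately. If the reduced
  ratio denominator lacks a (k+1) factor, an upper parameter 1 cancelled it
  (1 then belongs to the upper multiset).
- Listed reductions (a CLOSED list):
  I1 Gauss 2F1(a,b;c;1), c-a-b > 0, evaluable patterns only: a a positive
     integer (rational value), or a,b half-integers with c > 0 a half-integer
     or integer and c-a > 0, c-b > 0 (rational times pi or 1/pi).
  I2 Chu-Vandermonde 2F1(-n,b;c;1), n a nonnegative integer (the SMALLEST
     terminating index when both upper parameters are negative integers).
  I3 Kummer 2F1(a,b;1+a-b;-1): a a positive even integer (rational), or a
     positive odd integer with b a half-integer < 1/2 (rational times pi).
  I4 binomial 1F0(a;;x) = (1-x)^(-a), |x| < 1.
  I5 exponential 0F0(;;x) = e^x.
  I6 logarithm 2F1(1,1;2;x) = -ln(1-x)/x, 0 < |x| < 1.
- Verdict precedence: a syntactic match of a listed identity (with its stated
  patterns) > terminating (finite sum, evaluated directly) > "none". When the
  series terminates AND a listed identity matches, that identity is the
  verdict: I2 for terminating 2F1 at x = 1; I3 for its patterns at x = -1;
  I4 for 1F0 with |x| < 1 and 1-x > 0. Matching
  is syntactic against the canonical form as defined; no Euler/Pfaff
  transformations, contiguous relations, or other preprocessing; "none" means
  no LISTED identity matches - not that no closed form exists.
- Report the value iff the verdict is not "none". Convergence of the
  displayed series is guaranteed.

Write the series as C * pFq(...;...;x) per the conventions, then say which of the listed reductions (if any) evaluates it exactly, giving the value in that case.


The series (x = 7/8) is 2F2: upper {-9, -2}, lower {2/3, 2/3}, prefactor 8/9. Verdict: terminating (-2 upstairs). 3 nonzero terms in all; added directly. Sum: 64871/900.

Key observation: t_0 being 8/9, the two geometric factors (prefactor 8/9) combine into one argument.
Ratio: r(k) = (7/8) * (k-9) (k-2) / [(k+2/3) (k+2/3) (k+1)] - poly over poly, x = (7/8) from leading terms; C = 8/9 at k = 0.


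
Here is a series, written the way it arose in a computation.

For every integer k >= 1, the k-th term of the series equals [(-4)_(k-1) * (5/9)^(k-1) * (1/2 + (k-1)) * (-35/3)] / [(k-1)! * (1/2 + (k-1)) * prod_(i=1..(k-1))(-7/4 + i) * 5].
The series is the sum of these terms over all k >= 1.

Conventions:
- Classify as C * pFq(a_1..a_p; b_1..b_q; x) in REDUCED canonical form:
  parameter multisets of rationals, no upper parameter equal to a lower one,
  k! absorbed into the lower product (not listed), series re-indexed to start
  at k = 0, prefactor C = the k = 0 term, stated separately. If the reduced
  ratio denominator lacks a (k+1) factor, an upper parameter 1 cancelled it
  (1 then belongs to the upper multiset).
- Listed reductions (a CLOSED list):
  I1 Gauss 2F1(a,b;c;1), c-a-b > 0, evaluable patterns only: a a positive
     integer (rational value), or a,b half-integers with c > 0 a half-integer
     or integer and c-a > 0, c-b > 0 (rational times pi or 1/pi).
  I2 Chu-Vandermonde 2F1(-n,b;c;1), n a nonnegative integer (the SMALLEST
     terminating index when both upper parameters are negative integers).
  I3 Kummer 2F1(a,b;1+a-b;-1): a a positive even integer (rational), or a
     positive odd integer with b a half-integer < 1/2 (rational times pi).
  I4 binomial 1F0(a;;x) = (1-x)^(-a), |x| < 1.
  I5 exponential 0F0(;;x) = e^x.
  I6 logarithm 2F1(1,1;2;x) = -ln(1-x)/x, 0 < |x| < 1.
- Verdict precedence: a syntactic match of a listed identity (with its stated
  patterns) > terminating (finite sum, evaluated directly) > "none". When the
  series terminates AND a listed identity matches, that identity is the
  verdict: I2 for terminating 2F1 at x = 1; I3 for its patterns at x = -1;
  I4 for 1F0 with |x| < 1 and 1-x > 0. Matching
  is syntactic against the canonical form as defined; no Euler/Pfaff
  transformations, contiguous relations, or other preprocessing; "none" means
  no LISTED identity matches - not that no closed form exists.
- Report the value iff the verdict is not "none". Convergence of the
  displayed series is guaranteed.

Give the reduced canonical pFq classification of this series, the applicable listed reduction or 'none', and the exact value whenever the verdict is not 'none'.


The series (x = 5/9) is 1F1: upper {-4}, lower {-3/4}, prefactor -7/3. Verdict: terminating - the sum ends at index 4 because -4 is a negative integer; exact evaluation follows. Its exact value is 3928211/531441.

The tell: t_0 = -7/3 here, and the factor k + 1/2 cancels (top and bottom), leaving prefactor -7/3.
Consecutive-term ratio: r(k) = (5/9) * (k-4) / [(k-3/4) (k+1)] - poly over poly, x = (5/9) from leading terms; C = -7/3 at k = 0.


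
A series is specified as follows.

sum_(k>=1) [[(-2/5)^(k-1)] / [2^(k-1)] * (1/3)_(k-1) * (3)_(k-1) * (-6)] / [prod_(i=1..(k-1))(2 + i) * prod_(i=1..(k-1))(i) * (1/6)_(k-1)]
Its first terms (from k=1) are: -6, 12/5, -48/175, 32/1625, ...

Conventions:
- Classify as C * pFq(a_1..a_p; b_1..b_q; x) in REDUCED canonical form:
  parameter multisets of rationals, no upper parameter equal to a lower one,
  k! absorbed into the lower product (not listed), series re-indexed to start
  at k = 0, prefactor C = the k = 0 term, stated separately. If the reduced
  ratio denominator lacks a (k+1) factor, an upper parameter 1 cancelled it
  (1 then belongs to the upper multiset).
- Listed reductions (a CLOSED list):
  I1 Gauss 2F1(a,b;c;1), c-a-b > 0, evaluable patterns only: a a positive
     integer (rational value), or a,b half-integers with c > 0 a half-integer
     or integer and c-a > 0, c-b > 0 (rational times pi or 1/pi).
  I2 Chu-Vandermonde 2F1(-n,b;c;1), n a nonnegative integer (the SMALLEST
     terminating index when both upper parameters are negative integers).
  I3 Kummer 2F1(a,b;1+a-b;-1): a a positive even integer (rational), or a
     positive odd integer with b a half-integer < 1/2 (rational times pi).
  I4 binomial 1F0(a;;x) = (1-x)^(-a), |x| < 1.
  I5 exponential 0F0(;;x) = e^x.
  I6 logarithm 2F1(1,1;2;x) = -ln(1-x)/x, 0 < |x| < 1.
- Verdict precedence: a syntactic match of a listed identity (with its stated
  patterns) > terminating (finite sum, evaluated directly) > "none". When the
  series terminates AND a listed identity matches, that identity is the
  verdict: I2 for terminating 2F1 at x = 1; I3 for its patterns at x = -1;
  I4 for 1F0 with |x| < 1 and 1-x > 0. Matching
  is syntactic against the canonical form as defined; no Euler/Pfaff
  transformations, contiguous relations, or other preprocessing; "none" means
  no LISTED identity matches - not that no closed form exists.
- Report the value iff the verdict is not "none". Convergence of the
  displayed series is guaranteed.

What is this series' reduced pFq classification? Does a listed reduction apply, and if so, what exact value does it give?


With C = -6: the canonical form is 1F1(1/3; 1/6; -1/5). Verdict: none. Every listed pattern misses the 1F1 form at -1/5, upper {1/3}.

Structural cue: t_0 = -6 here, and the lower running product (C = -6) is a rising factorial.
Adjacent-term ratio: r(k) = (-1/5) * (k+1/3) / [(k+1/6) (k+1)] - rational; roots negated = parameters, x = (-1/5), C = -6.


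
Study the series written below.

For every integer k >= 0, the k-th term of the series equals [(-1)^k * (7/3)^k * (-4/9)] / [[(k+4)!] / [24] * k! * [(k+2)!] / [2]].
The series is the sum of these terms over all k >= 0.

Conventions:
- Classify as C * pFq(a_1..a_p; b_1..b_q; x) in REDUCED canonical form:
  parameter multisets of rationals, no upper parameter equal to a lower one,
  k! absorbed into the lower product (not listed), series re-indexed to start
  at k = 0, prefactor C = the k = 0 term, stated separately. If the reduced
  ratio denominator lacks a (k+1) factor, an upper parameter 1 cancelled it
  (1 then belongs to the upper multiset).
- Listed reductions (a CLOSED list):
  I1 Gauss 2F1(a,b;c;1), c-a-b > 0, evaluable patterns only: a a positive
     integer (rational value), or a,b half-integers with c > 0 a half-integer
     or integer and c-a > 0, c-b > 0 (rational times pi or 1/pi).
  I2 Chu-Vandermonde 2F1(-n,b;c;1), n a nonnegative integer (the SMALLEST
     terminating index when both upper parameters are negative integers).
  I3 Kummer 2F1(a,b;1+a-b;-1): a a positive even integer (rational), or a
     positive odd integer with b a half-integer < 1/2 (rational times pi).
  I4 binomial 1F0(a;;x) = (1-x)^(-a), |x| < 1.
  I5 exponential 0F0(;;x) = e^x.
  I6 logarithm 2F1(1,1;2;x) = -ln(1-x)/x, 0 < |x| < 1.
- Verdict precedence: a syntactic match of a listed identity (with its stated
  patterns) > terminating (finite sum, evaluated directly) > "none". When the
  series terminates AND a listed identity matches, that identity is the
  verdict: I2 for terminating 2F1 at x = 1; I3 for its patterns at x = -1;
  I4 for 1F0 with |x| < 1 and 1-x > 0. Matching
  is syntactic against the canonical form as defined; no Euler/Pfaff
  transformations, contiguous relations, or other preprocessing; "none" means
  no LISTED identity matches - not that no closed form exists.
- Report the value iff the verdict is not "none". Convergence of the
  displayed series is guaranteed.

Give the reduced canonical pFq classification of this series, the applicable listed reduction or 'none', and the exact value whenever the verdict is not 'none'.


At argument -7/3: a 0F2 with upper {-}, lower {3, 5}, scaled by C = -4/9. Verdict: none here - no I1-I6 shape fits x = -7/3 with lower {3, 5}.

First insight: from the first term -4/9: the denominator's factorial ratio (C = -4/9) is a lower Pochhammer.
Adjacent-term ratio: r(k) = (-7/3) * 1 / [(k+3) (k+5) (k+1)] ; factor over Q: parameters, x = (-7/3), and C = -4/9.


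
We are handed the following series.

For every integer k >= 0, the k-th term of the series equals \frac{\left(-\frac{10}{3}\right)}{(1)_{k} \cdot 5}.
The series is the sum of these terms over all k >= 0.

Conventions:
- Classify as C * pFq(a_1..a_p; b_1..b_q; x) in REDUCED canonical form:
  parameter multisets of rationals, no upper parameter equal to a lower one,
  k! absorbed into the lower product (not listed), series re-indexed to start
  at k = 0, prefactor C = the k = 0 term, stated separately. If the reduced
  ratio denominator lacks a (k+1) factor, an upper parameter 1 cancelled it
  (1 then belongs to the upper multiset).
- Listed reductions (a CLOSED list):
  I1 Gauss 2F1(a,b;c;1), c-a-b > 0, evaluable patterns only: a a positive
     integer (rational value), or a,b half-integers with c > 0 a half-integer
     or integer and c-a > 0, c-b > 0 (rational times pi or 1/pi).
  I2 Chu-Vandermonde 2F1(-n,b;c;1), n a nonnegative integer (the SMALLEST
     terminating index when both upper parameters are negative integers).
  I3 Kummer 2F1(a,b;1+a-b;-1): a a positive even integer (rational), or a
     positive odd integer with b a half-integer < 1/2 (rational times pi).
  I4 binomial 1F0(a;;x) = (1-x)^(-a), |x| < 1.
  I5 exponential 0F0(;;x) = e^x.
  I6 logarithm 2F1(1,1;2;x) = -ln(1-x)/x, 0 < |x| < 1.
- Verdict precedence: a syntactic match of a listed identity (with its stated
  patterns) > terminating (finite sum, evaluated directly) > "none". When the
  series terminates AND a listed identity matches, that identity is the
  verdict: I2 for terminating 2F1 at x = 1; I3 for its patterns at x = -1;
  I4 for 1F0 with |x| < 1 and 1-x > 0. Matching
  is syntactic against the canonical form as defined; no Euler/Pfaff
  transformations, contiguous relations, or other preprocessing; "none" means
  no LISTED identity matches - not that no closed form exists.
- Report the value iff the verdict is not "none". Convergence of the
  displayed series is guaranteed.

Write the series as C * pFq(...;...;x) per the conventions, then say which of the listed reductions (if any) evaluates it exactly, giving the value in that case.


With C = -\frac{2}{3}: the canonical form is 0F0(-; -; 1). Verdict: exponential (I5) fires (the 0F0 exponential series at x = 1). Sum: \left(-\frac{2}{3}\right) \cdot e^{1}.

Key step: from the first term -\frac{2}{3}: (1)_k (C = -2/3) is k! itself.
Consecutive-term ratio: r(k) = 1 * 1 / [(k+1)] - rational; roots negated = parameters, x = 1, C = -\frac{2}{3}.
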